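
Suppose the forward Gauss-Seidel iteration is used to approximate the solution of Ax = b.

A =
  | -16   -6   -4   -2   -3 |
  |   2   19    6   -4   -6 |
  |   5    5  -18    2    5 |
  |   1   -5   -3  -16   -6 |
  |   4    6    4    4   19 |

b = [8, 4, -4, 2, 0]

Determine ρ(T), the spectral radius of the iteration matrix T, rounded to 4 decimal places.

Diagonal D = diag(-16, 19, -18, -16, 19); L, U strict lower/upper.
T_GS = -(D+L)⁻¹U: row 0 first, T[0,3] = -(-2)/(-16) = -0.1250; later rows by forward substitution.
  T[0,:] = [+0.0000, -0.3750, -0.2500, -0.1250, -0.1875]
  T[1,:] = [+0.0000, +0.0395, -0.2895, +0.2237, +0.3355]
  T[2,:] = [+0.0000, -0.0932, -0.1499, +0.1385, +0.3189]
  T[3,:] = [+0.0000, -0.0183, +0.1029, -0.1037, -0.5514]
  T[4,:] = [+0.0000, +0.0900, +0.1539, -0.0517, -0.0175]
eigenvalue magnitudes: 0.5541, 0.1551, 0.1551, 0.0779, 0.0000.
ρ = 0.5541; 0.5541 < 1, so it converges for any x₀.

0.5541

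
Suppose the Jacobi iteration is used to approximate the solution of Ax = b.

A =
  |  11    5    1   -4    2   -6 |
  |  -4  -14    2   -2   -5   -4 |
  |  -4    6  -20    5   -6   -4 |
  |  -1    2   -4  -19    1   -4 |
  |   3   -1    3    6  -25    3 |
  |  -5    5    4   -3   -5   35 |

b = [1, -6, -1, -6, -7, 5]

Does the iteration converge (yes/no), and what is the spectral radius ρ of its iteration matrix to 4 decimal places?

Split A = D + L + U, D = diag(11, -14, -20, -19, -25, 35).
Jacobi T = -D⁻¹(L+U): T[0,4] = -(2)/(11) = -0.1818; T[0,0] = 0.
  T[0,:] = [+0.0000, -0.4545, -0.0909, +0.3636, -0.1818, +0.5455]
  T[1,:] = [-0.2857, +0.0000, +0.1429, -0.1429, -0.3571, -0.2857]
  T[2,:] = [-0.2000, +0.3000, +0.0000, +0.2500, -0.3000, -0.2000]
  T[3,:] = [-0.0526, +0.1053, -0.2105, +0.0000, +0.0526, -0.2105]
  T[4,:] = [+0.1200, -0.0400, +0.1200, +0.2400, +0.0000, +0.1200]
  T[5,:] = [+0.1429, -0.1429, -0.1143, +0.0857, +0.1429, +0.0000]
|λ(T)| sorted: 0.7037, 0.3620, 0.3620, 0.3274, 0.1741, 0.0345.
ρ(T) = max|λ| = 0.7037; 0.7037 < 1 ⇒ converges.

yes, ρ = 0.7037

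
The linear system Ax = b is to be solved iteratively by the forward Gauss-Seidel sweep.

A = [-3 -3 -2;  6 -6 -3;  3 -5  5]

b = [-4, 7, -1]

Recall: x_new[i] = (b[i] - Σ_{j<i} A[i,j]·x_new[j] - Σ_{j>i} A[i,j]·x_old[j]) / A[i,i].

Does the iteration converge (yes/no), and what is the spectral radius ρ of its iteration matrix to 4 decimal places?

Write A = D+L+U with D = diag(-3, -6, 5).
T_GS = -(D+L)⁻¹U: row 0 first, T[0,1] = -(-3)/(-3) = -1.0000; later rows by forward substitution.
  T[0,:] = [+0.0000, -1.0000, -0.6667]
  T[1,:] = [+0.0000, -1.0000, -1.1667]
  T[2,:] = [+0.0000, -0.4000, -0.7667]
|roots of det(T-λI)|: 1.5764, 0.1903, 0.0000.
ρ(T) = max|λ| = 1.5764; 1.5764 > 1, so it fails to converge.

no, ρ = 1.5764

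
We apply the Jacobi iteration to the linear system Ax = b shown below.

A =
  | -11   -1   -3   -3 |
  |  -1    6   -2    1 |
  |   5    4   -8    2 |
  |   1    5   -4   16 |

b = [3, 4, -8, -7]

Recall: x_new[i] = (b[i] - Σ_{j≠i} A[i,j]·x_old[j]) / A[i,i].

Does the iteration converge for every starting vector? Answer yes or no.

yes

Diagonal D = diag(-11, 6, -8, 16); L, U strict lower/upper.
Jacobi T = -D⁻¹(L+U): T[3,1] = -(5)/(16) = -0.3125; T[3,3] = 0.
  T[0,:] = [+0.0000 -0.0909 -0.2727 -0.2727]
  T[1,:] = [+0.1667 +0.0000 +0.3333 -0.1667]
  T[2,:] = [+0.6250 +0.5000 +0.0000 +0.2500]
  T[3,:] = [-0.0625 -0.3125 +0.2500 +0.0000]
|eigenvalues of T|: 0.6051, 0.4073, 0.4073, 0.2394.
ρ = 0.6051; 0.6051 < 1: convergent.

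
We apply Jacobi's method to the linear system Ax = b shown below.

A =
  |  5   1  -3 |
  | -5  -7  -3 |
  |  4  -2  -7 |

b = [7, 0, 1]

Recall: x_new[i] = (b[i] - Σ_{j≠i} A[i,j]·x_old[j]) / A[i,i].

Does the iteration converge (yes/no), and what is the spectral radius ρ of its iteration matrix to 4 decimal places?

Split A = D + L + U, D = diag(5, -7, -7).
T_J = -D⁻¹(L+U): T[1,0] = -(-5)/(-7) = -0.7143; T[1,1] = 0.
  T[0,:] = [+0.0000, -0.2000, +0.6000]
  T[1,:] = [-0.7143, +0.0000, -0.4286]
  T[2,:] = [+0.5714, -0.2857, +0.0000]
|eigenvalues of T|: 0.8943, 0.5382, 0.3562.
ρ(T) = max|λ| = 0.8943; 0.8943 < 1, so it converges for any x₀.

yes, ρ = 0.8943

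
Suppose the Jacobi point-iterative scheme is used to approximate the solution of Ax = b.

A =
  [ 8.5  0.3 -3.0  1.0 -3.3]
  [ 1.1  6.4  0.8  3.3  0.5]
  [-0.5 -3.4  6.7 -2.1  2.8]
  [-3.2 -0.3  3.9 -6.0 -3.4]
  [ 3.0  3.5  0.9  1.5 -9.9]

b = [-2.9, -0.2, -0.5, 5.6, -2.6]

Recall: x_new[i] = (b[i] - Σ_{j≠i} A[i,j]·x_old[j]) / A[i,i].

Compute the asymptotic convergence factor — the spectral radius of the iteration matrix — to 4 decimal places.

A = D + L + U where D = diag(8.5, 6.4, 6.7, -6, -9.9).
Jacobi T = -D⁻¹(L+U): T[4,1] = -(3.5)/(-9.9) = +0.3535; T[4,4] = 0.
  T[0,:] = [+0.0000  -0.0353  +0.3529  -0.1176  +0.3882]
  T[1,:] = [-0.1719  +0.0000  -0.1250  -0.5156  -0.0781]
  T[2,:] = [+0.0746  +0.5075  +0.0000  +0.3134  -0.4179]
  T[3,:] = [-0.5333  -0.0500  +0.6500  +0.0000  -0.5667]
  T[4,:] = [+0.3030  +0.3535  +0.0909  +0.1515  +0.0000]
moduli |λ_i(T)| = 0.8549, 0.6199, 0.6199, 0.5528, 0.1148.
ρ = 0.8549; 0.8549 < 1, so it converges for any x₀.

0.8549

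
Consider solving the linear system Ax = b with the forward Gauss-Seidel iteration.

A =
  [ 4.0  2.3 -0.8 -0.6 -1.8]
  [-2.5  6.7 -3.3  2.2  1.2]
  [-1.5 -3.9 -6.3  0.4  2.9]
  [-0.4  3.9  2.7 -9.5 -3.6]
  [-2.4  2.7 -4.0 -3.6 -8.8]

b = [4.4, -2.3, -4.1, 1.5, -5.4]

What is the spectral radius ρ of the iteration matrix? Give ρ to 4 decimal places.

Diagonal D = diag(4, 6.7, -6.3, -9.5, -8.8); L, U strict lower/upper.
Gauss-Seidel: T = -(D+L)⁻¹U, row 0 first, T[0,3] = -(-0.6)/(4) = +0.1500; later rows by forward substitution.
  T[0,:] = [+0.0000 -0.5750 +0.2000 +0.1500 +0.4500]
  T[1,:] = [+0.0000 -0.2146 +0.5672 -0.2724 -0.0112]
  T[2,:] = [+0.0000 +0.2697 -0.3987 +0.1964 +0.3601]
  T[3,:] = [+0.0000 +0.0128 +0.1111 -0.0623 -0.3001]
  T[4,:] = [+0.0000 -0.0368 +0.2553 -0.1883 -0.1671]
|λ(T)| sorted: 0.8895, 0.2058, 0.2025, 0.0501, 0.0000.
spectral radius ρ = 0.8895; 0.8895 < 1: convergent.

0.8895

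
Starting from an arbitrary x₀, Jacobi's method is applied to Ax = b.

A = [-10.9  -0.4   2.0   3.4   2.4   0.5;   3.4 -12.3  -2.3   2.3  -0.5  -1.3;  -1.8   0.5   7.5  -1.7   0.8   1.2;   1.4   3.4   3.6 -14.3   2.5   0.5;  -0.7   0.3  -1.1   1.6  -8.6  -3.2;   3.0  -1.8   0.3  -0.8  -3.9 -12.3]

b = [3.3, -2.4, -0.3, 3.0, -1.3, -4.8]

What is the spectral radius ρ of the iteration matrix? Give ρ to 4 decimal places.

Write A = D+L+U with D = diag(-10.9, -12.3, 7.5, -14.3, -8.6, -12.3).
T_J = -D⁻¹(L+U): T[0,5] = -(0.5)/(-10.9) = +0.0459; T[0,0] = 0.
  T[0,:] = [+0.0000  -0.0367  +0.1835  +0.3119  +0.2202  +0.0459]
  T[1,:] = [+0.2764  +0.0000  -0.1870  +0.1870  -0.0407  -0.1057]
  T[2,:] = [+0.2400  -0.0667  +0.0000  +0.2267  -0.1067  -0.1600]
  T[3,:] = [+0.0979  +0.2378  +0.2517  +0.0000  +0.1748  +0.0350]
  T[4,:] = [-0.0814  +0.0349  -0.1279  +0.1860  +0.0000  -0.3721]
  T[5,:] = [+0.2439  -0.1463  +0.0244  -0.0650  -0.3171  +0.0000]
moduli |λ_i(T)| = 0.5580, 0.4142, 0.4142, 0.1864, 0.0817, 0.0028.
ρ = 0.5580; 0.5580 < 1 ⇒ converges.

0.5580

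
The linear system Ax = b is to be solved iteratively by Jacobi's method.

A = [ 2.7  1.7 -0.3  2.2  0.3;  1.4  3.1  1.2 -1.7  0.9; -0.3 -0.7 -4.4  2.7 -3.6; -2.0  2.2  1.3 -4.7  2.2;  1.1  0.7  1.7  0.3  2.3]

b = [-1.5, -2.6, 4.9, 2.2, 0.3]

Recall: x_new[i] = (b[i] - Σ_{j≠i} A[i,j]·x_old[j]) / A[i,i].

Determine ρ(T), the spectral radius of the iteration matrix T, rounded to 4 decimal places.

1.1886

Diagonal D = diag(2.7, 3.1, -4.4, -4.7, 2.3); L, U strict lower/upper.
Jacobi T = -D⁻¹(L+U): T[3,0] = -(-2)/(-4.7) = -0.4255; T[3,3] = 0.
  T[0,:] = [+0.0000 -0.6296 +0.1111 -0.8148 -0.1111]
  T[1,:] = [-0.4516 +0.0000 -0.3871 +0.5484 -0.2903]
  T[2,:] = [-0.0682 -0.1591 +0.0000 +0.6136 -0.8182]
  T[3,:] = [-0.4255 +0.4681 +0.2766 +0.0000 +0.4681]
  T[4,:] = [-0.4783 -0.3043 -0.7391 -0.1304 +0.0000]
eigenvalue magnitudes: 1.1886, 0.9410, 0.9410, 0.6459, 0.0450.
ρ = 1.1886; 1.1886 > 1: divergent.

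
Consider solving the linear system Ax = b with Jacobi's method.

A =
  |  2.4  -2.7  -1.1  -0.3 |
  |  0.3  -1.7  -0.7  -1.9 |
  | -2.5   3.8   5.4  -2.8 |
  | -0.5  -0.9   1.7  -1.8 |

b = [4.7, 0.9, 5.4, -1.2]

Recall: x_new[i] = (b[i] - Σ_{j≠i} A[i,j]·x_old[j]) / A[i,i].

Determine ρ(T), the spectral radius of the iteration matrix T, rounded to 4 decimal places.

1.3948

Split A = D + L + U, D = diag(2.4, -1.7, 5.4, -1.8).
T_J = -D⁻¹(L+U): T[3,2] = -(1.7)/(-1.8) = +0.9444; T[3,3] = 0.
  T[0,:] = [+0.0000  +1.1250  +0.4583  +0.1250]
  T[1,:] = [+0.1765  +0.0000  -0.4118  -1.1176]
  T[2,:] = [+0.4630  -0.7037  +0.0000  +0.5185]
  T[3,:] = [-0.2778  -0.5000  +0.9444  +0.0000]
|roots of det(T-λI)|: 1.3948, 1.0825, 1.0825, 0.4972.
spectral radius ρ = 1.3948; 1.3948 > 1: divergent.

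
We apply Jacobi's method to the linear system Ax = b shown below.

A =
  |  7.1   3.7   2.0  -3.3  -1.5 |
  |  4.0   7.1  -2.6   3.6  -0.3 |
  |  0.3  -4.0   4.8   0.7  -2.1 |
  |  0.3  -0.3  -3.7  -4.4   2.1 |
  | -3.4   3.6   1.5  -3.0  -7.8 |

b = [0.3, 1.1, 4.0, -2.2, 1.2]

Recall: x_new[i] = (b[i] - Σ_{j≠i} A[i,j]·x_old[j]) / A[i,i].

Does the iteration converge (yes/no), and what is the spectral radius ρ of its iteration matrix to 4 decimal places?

Write A = D+L+U with D = diag(7.1, 7.1, 4.8, -4.4, -7.8).
Jacobi T = -D⁻¹(L+U): T[4,0] = -(-3.4)/(-7.8) = -0.4359; T[4,4] = 0.
  T[0,:] = [+0.0000 -0.5211 -0.2817 +0.4648 +0.2113]
  T[1,:] = [-0.5634 +0.0000 +0.3662 -0.5070 +0.0423]
  T[2,:] = [-0.0625 +0.8333 +0.0000 -0.1458 +0.4375]
  T[3,:] = [+0.0682 -0.0682 -0.8409 +0.0000 +0.4773]
  T[4,:] = [-0.4359 +0.4615 +0.1923 -0.3846 +0.0000]
moduli |λ_i(T)| = 1.1789, 0.5842, 0.5674, 0.5674, 0.2638.
ρ(T) = max|λ| = 1.1789; 1.1789 > 1, so it fails to converge.

no, ρ = 1.1789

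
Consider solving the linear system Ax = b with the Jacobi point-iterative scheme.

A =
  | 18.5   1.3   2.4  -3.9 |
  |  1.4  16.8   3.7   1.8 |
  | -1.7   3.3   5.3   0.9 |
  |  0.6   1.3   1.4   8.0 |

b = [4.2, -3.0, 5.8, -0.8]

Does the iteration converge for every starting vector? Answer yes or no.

Let D = diag(18.5, 16.8, 5.3, 8); L, U the strict triangles.
Jacobi: T = -D⁻¹(L+U), T[2,1] = -(3.3)/(5.3) = -0.6226; T[2,2] = 0.
  T[0,:] = [+0.0000 -0.0703 -0.1297 +0.2108]
  T[1,:] = [-0.0833 +0.0000 -0.2202 -0.1071]
  T[2,:] = [+0.3208 -0.6226 +0.0000 -0.1698]
  T[3,:] = [-0.0750 -0.1625 -0.1750 +0.0000]
|roots of det(T-λI)|: 0.4657, 0.2703, 0.1771, 0.1771.
spectral radius ρ = 0.4657; 0.4657 < 1: convergent.

yes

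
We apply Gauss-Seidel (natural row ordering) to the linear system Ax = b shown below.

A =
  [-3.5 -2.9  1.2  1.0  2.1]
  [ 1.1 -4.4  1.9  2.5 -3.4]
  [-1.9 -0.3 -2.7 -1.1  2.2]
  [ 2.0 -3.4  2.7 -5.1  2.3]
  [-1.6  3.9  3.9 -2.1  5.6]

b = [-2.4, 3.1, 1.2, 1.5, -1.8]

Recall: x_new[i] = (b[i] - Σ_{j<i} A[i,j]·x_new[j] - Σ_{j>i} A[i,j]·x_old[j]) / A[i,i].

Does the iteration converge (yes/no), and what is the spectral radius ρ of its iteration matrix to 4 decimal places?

no, ρ = 1.3868

Diagonal D = diag(-3.5, -4.4, -2.7, -5.1, 5.6); L, U strict lower/upper.
GS T = -(D+L)⁻¹U: row 0 first, T[0,3] = -(1)/(-3.5) = +0.2857; later rows by forward substitution.
  T[0,:] = [+0.0000, -0.8286, +0.3429, +0.2857, +0.6000]
  T[1,:] = [+0.0000, -0.2071, +0.5175, +0.6396, -0.6227]
  T[2,:] = [+0.0000, +0.6061, -0.2988, -0.6795, +0.4618]
  T[3,:] = [+0.0000, +0.1340, -0.3687, -0.6741, +1.3459]
  T[4,:] = [+0.0000, -0.4643, -0.1927, -0.1434, +0.7882]
eigenvalue magnitudes: 1.3868, 0.7616, 0.1333, 0.1333, 0.0000.
spectral radius ρ = 1.3868; 1.3868 > 1 ⇒ diverges.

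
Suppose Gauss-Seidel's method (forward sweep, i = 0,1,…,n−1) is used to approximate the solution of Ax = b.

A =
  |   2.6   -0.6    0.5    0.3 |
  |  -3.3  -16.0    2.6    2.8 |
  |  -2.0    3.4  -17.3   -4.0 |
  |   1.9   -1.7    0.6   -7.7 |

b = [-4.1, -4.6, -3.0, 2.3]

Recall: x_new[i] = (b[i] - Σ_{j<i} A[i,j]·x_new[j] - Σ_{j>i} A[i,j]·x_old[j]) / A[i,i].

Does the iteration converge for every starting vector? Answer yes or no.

yes

Diagonal D = diag(2.6, -16, -17.3, -7.7); L, U strict lower/upper.
T_GS = -(D+L)⁻¹U: row 0 first, T[0,1] = -(-0.6)/(2.6) = +0.2308; later rows by forward substitution.
  T[0,:] = [+0.0000 +0.2308 -0.1923 -0.1154]
  T[1,:] = [+0.0000 -0.0476 +0.2022 +0.1988]
  T[2,:] = [+0.0000 -0.0360 +0.0620 -0.1788]
  T[3,:] = [+0.0000 +0.0646 -0.0873 -0.0863]
|eigenvalues of T|: 0.2260, 0.0973, 0.0973, 0.0000.
spectral radius ρ = 0.2260; 0.2260 < 1, so it converges for any x₀.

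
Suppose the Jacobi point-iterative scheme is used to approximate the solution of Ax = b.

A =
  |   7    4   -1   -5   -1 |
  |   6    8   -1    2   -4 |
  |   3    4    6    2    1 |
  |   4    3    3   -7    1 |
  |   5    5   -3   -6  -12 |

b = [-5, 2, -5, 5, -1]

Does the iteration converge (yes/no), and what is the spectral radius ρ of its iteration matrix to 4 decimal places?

Diagonal D = diag(7, 8, 6, -7, -12); L, U strict lower/upper.
T_J = -D⁻¹(L+U): T[0,4] = -(-1)/(7) = +0.1429; T[0,0] = 0.
  T[0,:] = [+0.0000, -0.5714, +0.1429, +0.7143, +0.1429]
  T[1,:] = [-0.7500, +0.0000, +0.1250, -0.2500, +0.5000]
  T[2,:] = [-0.5000, -0.6667, +0.0000, -0.3333, -0.1667]
  T[3,:] = [+0.5714, +0.4286, +0.4286, +0.0000, +0.1429]
  T[4,:] = [+0.4167, +0.4167, -0.2500, -0.5000, +0.0000]
moduli |λ_i(T)| = 1.1480, 0.8016, 0.6069, 0.6069, 0.3410.
ρ(T) = max|λ| = 1.1480; 1.1480 > 1 ⇒ diverges.

no, ρ = 1.1480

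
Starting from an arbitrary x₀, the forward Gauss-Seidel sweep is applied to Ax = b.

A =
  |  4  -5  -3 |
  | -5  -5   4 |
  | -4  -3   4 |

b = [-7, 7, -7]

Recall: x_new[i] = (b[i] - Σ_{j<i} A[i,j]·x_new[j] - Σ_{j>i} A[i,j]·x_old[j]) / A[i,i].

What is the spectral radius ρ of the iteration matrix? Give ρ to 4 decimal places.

Split A = D + L + U, D = diag(4, -5, 4).
GS T = -(D+L)⁻¹U: row 0 first, T[0,2] = -(-3)/(4) = +0.7500; later rows by forward substitution.
  T[0,:] = [+0.0000, +1.2500, +0.7500]
  T[1,:] = [+0.0000, -1.2500, +0.0500]
  T[2,:] = [+0.0000, +0.3125, +0.7875]
eigenvalue magnitudes: 1.2576, 0.7951, 0.0000.
spectral radius ρ = 1.2576; 1.2576 > 1 ⇒ diverges.

1.2576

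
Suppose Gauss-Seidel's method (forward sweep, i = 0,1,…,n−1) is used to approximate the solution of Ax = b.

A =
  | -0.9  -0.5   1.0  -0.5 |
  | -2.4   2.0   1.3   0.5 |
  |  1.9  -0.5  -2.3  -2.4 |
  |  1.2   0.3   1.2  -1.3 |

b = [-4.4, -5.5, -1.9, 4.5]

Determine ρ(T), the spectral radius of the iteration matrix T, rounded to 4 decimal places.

1.1275

A = D + L + U where D = diag(-0.9, 2, -2.3, -1.3).
Gauss-Seidel: T = -(D+L)⁻¹U, row 0 first, T[0,2] = -(1)/(-0.9) = +1.1111; later rows by forward substitution.
  T[0,:] = [+0.0000 -0.5556 +1.1111 -0.5556]
  T[1,:] = [+0.0000 -0.6667 +0.6833 -0.9167]
  T[2,:] = [+0.0000 -0.3140 +0.7693 -1.3031]
  T[3,:] = [+0.0000 -0.9565 +1.8935 -1.9273]
|eigenvalues of T|: 1.1275, 0.5554, 0.5554, 0.0000.
ρ = 1.1275; 1.1275 > 1 ⇒ diverges.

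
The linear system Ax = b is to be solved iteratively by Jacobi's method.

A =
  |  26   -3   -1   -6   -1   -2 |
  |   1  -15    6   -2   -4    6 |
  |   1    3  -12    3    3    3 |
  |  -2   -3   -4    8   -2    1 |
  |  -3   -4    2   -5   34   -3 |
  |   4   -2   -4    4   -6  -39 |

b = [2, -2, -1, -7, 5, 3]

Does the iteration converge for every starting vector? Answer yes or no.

yes

A = D + L + U where D = diag(26, -15, -12, 8, 34, -39).
Jacobi T = -D⁻¹(L+U): T[4,0] = -(-3)/(34) = +0.0882; T[4,4] = 0.
  T[0,:] = [+0.0000 +0.1154 +0.0385 +0.2308 +0.0385 +0.0769]
  T[1,:] = [+0.0667 +0.0000 +0.4000 -0.1333 -0.2667 +0.4000]
  T[2,:] = [+0.0833 +0.2500 +0.0000 +0.2500 +0.2500 +0.2500]
  T[3,:] = [+0.2500 +0.3750 +0.5000 +0.0000 +0.2500 -0.1250]
  T[4,:] = [+0.0882 +0.1176 -0.0588 +0.1471 +0.0000 +0.0882]
  T[5,:] = [+0.1026 -0.0513 -0.1026 +0.1026 -0.1538 +0.0000]
|eigenvalues of T|: 0.6074, 0.2648, 0.2396, 0.2396, 0.1753, 0.1753.
ρ = 0.6074; 0.6074 < 1: convergent.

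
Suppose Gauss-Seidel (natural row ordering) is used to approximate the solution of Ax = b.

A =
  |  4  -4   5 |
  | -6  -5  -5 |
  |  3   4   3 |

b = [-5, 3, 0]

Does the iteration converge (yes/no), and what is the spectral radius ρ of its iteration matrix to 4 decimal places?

no, ρ = 1.3548

Split A = D + L + U, D = diag(4, -5, 3).
GS T = -(D+L)⁻¹U: row 0 first, T[0,2] = -(5)/(4) = -1.2500; later rows by forward substitution.
  T[0,:] = [+0.0000, +1.0000, -1.2500]
  T[1,:] = [+0.0000, -1.2000, +0.5000]
  T[2,:] = [+0.0000, +0.6000, +0.5833]
|λ(T)| sorted: 1.3548, 0.7381, 0.0000.
ρ = 1.3548; 1.3548 > 1 ⇒ diverges.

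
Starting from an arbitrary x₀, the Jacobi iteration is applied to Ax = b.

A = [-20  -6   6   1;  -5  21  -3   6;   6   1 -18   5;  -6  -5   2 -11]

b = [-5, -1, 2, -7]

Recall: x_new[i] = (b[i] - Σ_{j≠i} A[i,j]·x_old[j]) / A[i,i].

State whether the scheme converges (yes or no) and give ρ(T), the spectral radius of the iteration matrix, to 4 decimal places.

yes, ρ = 0.6171

A = D + L + U where D = diag(-20, 21, -18, -11).
T_J = -D⁻¹(L+U): T[1,3] = -(6)/(21) = -0.2857; T[1,1] = 0.
  T[0,:] = [+0.0000 -0.3000 +0.3000 +0.0500]
  T[1,:] = [+0.2381 +0.0000 +0.1429 -0.2857]
  T[2,:] = [+0.3333 +0.0556 +0.0000 +0.2778]
  T[3,:] = [-0.5455 -0.4545 +0.1818 +0.0000]
|roots of det(T-λI)|: 0.6171, 0.4638, 0.4638, 0.0366.
spectral radius ρ = 0.6171; 0.6171 < 1 ⇒ converges.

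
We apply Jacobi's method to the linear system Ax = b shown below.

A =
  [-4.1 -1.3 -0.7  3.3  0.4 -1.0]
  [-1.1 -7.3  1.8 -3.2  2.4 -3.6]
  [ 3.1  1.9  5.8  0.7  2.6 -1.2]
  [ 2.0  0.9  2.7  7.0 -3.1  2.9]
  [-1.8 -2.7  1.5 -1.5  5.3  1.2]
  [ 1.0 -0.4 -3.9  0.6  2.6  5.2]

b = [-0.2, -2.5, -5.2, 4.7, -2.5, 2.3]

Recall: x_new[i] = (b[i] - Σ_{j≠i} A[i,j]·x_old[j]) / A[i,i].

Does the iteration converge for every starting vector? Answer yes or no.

no

Write A = D+L+U with D = diag(-4.1, -7.3, 5.8, 7, 5.3, 5.2).
Jacobi T = -D⁻¹(L+U): T[1,5] = -(-3.6)/(-7.3) = -0.4932; T[1,1] = 0.
  T[0,:] = [+0.0000, -0.3171, -0.1707, +0.8049, +0.0976, -0.2439]
  T[1,:] = [-0.1507, +0.0000, +0.2466, -0.4384, +0.3288, -0.4932]
  T[2,:] = [-0.5345, -0.3276, +0.0000, -0.1207, -0.4483, +0.2069]
  T[3,:] = [-0.2857, -0.1286, -0.3857, +0.0000, +0.4429, -0.4143]
  T[4,:] = [+0.3396, +0.5094, -0.2830, +0.2830, +0.0000, -0.2264]
  T[5,:] = [-0.1923, +0.0769, +0.7500, -0.1154, -0.5000, +0.0000]
|λ(T)| sorted: 1.2581, 0.6817, 0.6817, 0.5280, 0.2877, 0.2877.
spectral radius ρ = 1.2581; 1.2581 > 1, so it fails to converge.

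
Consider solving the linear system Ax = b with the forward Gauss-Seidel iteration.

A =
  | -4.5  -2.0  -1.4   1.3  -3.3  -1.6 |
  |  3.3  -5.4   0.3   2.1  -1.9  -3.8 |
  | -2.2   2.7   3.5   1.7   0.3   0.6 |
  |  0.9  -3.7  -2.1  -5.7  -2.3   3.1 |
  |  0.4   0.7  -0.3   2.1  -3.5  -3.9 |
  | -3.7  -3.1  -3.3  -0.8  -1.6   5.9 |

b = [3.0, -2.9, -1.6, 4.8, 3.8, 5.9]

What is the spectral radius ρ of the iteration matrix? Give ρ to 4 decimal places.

A = D + L + U where D = diag(-4.5, -5.4, 3.5, -5.7, -3.5, 5.9).
Gauss-Seidel: T = -(D+L)⁻¹U, row 0 first, T[0,3] = -(1.3)/(-4.5) = +0.2889; later rows by forward substitution.
  T[0,:] = [+0.0000 -0.4444 -0.3111 +0.2889 -0.7333 -0.3556]
  T[1,:] = [+0.0000 -0.2716 -0.1346 +0.5654 -0.8000 -0.9210]
  T[2,:] = [+0.0000 -0.0698 -0.0917 -0.7403 +0.0705 +0.3156]
  T[3,:] = [+0.0000 +0.1319 +0.0720 -0.0487 -0.0260 +0.9693]
  T[4,:] = [+0.0000 -0.0200 -0.0114 +0.1804 -0.2654 -0.7846]
  T[5,:] = [+0.0000 -0.4480 -0.3104 +0.1065 -0.9163 -0.6117]
|eigenvalues of T|: 1.6844, 0.3342, 0.2309, 0.2309, 0.1126, 0.0000.
ρ = 1.6844; 1.6844 > 1: divergent.

1.6844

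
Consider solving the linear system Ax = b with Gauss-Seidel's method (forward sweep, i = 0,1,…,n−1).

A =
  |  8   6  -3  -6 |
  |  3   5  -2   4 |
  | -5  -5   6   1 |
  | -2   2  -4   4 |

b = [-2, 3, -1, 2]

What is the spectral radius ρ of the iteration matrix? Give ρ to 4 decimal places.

1.4141

Write A = D+L+U with D = diag(8, 5, 6, 4).
GS T = -(D+L)⁻¹U: row 0 first, T[0,3] = -(-6)/(8) = +0.7500; later rows by forward substitution.
  T[0,:] = [+0.0000, -0.7500, +0.3750, +0.7500]
  T[1,:] = [+0.0000, +0.4500, +0.1750, -1.2500]
  T[2,:] = [+0.0000, -0.2500, +0.4583, -0.5833]
  T[3,:] = [+0.0000, -0.8500, +0.5583, +0.4167]
eigenvalue magnitudes: 1.4141, 0.1330, 0.1330, 0.0000.
ρ(T) = max|λ| = 1.4141; 1.4141 > 1: divergent.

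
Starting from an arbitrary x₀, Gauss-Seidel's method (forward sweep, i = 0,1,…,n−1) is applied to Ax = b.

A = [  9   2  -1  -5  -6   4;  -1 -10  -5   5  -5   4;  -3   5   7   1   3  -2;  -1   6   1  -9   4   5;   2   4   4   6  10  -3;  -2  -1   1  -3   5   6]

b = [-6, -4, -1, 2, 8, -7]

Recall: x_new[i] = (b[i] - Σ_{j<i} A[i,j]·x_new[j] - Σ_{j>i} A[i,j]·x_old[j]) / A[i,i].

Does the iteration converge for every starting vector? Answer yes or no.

Let D = diag(9, -10, 7, -9, 10, 6); L, U the strict triangles.
T_GS = -(D+L)⁻¹U: row 0 first, T[0,2] = -(-1)/(9) = +0.1111; later rows by forward substitution.
  T[0,:] = [+0.0000  -0.2222  +0.1111  +0.5556  +0.6667  -0.4444]
  T[1,:] = [+0.0000  +0.0222  -0.5111  +0.4444  -0.5667  +0.4444]
  T[2,:] = [+0.0000  -0.1111  +0.4127  -0.2222  +0.2619  -0.2222]
  T[3,:] = [+0.0000  +0.0272  -0.3072  +0.2099  +0.0217  +0.8765]
  T[4,:] = [+0.0000  +0.0637  +0.2015  -0.3259  -0.0244  -0.2259]
  T[5,:] = [+0.0000  -0.0914  -0.4384  +0.6728  +0.1153  +0.5895]
|λ(T)| sorted: 1.3799, 0.3979, 0.2163, 0.0771, 0.0771, 0.0000.
ρ(T) = max|λ| = 1.3799; 1.3799 > 1, so it fails to converge.

no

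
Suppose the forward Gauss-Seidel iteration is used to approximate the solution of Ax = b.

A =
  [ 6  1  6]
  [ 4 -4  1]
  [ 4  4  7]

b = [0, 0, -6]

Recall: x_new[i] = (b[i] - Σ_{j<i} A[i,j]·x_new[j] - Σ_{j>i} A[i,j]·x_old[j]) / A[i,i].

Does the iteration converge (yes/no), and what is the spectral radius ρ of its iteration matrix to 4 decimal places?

yes, ρ = 0.8610

Let D = diag(6, -4, 7); L, U the strict triangles.
GS T = -(D+L)⁻¹U: row 0 first, T[0,1] = -(1)/(6) = -0.1667; later rows by forward substitution.
  T[0,:] = [+0.0000 -0.1667 -1.0000]
  T[1,:] = [+0.0000 -0.1667 -0.7500]
  T[2,:] = [+0.0000 +0.1905 +1.0000]
eigenvalue magnitudes: 0.8610, 0.0277, 0.0000.
ρ(T) = max|λ| = 0.8610; 0.8610 < 1, so it converges for any x₀.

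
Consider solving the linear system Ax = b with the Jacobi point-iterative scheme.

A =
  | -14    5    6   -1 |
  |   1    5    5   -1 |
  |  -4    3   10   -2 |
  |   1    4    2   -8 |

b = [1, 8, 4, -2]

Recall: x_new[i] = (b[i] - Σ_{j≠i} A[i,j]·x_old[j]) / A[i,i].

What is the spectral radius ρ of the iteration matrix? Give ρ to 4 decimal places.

0.8768

A = D + L + U where D = diag(-14, 5, 10, -8).
Jacobi: T = -D⁻¹(L+U), T[2,3] = -(-2)/(10) = +0.2000; T[2,2] = 0.
  T[0,:] = [+0.0000  +0.3571  +0.4286  -0.0714]
  T[1,:] = [-0.2000  +0.0000  -1.0000  +0.2000]
  T[2,:] = [+0.4000  -0.3000  +0.0000  +0.2000]
  T[3,:] = [+0.1250  +0.5000  +0.2500  +0.0000]
eigenvalue magnitudes: 0.8768, 0.5210, 0.5210, 0.0473.
ρ = 0.8768; 0.8768 < 1, so it converges for any x₀.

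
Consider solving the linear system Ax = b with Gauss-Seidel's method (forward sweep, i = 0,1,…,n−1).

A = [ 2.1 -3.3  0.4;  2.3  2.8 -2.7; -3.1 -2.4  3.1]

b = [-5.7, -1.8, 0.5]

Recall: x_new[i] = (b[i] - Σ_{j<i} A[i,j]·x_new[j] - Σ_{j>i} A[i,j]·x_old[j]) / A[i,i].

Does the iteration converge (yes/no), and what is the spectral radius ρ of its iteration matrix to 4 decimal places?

no, ρ = 1.5754

Write A = D+L+U with D = diag(2.1, 2.8, 3.1).
Gauss-Seidel: T = -(D+L)⁻¹U, row 0 first, T[0,1] = -(-3.3)/(2.1) = +1.5714; later rows by forward substitution.
  T[0,:] = [+0.0000  +1.5714  -0.1905]
  T[1,:] = [+0.0000  -1.2908  +1.1207]
  T[2,:] = [+0.0000  +0.5721  +0.6772]
moduli |λ_i(T)| = 1.5754, 0.9618, 0.0000.
ρ(T) = max|λ| = 1.5754; 1.5754 > 1: divergent.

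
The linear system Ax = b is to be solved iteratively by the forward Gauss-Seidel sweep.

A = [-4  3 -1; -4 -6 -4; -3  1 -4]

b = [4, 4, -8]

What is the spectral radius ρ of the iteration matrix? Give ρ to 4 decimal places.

0.8690

Diagonal D = diag(-4, -6, -4); L, U strict lower/upper.
T_GS = -(D+L)⁻¹U: row 0 first, T[0,2] = -(-1)/(-4) = -0.2500; later rows by forward substitution.
  T[0,:] = [+0.0000 +0.7500 -0.2500]
  T[1,:] = [+0.0000 -0.5000 -0.5000]
  T[2,:] = [+0.0000 -0.6875 +0.0625]
|roots of det(T-λI)|: 0.8690, 0.4315, 0.0000.
spectral radius ρ = 0.8690; 0.8690 < 1: convergent.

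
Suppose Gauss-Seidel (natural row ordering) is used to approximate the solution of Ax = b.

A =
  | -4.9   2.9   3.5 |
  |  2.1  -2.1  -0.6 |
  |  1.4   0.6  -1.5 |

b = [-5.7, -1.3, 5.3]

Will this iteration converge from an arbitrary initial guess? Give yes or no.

no

Write A = D+L+U with D = diag(-4.9, -2.1, -1.5).
Gauss-Seidel: T = -(D+L)⁻¹U, row 0 first, T[0,1] = -(2.9)/(-4.9) = +0.5918; later rows by forward substitution.
  T[0,:] = [+0.0000  +0.5918  +0.7143]
  T[1,:] = [+0.0000  +0.5918  +0.4286]
  T[2,:] = [+0.0000  +0.7891  +0.8381]
moduli |λ_i(T)| = 1.3094, 0.1205, 0.0000.
ρ(T) = max|λ| = 1.3094; 1.3094 > 1 ⇒ diverges.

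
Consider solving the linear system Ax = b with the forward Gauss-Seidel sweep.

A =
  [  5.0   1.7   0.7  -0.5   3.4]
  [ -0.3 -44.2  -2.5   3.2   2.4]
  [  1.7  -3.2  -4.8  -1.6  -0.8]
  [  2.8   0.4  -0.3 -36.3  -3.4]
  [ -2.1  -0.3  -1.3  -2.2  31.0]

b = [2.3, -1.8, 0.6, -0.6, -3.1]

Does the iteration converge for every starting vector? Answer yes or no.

yes

A = D + L + U where D = diag(5, -44.2, -4.8, -36.3, 31).
Gauss-Seidel: T = -(D+L)⁻¹U, row 0 first, T[0,4] = -(3.4)/(5) = -0.6800; later rows by forward substitution.
  T[0,:] = [+0.0000, -0.3400, -0.1400, +0.1000, -0.6800]
  T[1,:] = [+0.0000, +0.0023, -0.0556, +0.0717, +0.0589]
  T[2,:] = [+0.0000, -0.1220, -0.0125, -0.3457, -0.4468]
  T[3,:] = [+0.0000, -0.0252, -0.0113, +0.0114, -0.1418]
  T[4,:] = [+0.0000, -0.0299, -0.0113, -0.0062, -0.0743]
eigenvalue magnitudes: 0.1797, 0.0695, 0.0571, 0.0571, 0.0000.
ρ = 0.1797; 0.1797 < 1: convergent.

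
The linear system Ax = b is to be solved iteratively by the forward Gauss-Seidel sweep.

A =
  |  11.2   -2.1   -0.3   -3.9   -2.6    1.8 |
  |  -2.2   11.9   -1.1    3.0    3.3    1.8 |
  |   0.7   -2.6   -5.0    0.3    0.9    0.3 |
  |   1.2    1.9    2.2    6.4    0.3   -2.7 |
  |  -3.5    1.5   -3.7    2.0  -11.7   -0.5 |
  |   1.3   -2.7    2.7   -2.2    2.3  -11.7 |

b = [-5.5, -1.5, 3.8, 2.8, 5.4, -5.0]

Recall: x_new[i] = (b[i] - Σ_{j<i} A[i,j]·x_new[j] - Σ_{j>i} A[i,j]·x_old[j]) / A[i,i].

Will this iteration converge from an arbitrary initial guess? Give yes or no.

yes

Let D = diag(11.2, 11.9, -5, 6.4, -11.7, -11.7); L, U the strict triangles.
Gauss-Seidel: T = -(D+L)⁻¹U, row 0 first, T[0,3] = -(-3.9)/(11.2) = +0.3482; later rows by forward substitution.
  T[0,:] = [+0.0000 +0.1875 +0.0268 +0.3482 +0.2321 -0.1607]
  T[1,:] = [+0.0000 +0.0347 +0.0974 -0.1877 -0.2344 -0.1810]
  T[2,:] = [+0.0000 +0.0082 -0.0469 +0.2064 +0.3344 +0.1316]
  T[3,:] = [+0.0000 -0.0483 -0.0178 -0.0805 -0.1358 +0.4605]
  T[4,:] = [+0.0000 -0.0625 +0.0163 -0.2073 -0.2284 +0.0192]
  T[5,:] = [+0.0000 +0.0115 -0.0238 +0.1040 +0.1377 -0.0285]
moduli |λ_i(T)| = 0.5066, 0.0975, 0.0610, 0.0610, 0.0013, 0.0000.
ρ = 0.5066; 0.5066 < 1, so it converges for any x₀.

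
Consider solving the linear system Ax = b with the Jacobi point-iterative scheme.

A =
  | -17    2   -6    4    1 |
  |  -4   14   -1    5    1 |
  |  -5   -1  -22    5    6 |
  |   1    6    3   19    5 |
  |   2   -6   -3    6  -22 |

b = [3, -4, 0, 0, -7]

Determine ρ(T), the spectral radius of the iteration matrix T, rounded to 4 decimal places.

Split A = D + L + U, D = diag(-17, 14, -22, 19, -22).
Jacobi T = -D⁻¹(L+U): T[4,3] = -(6)/(-22) = +0.2727; T[4,4] = 0.
  T[0,:] = [+0.0000, +0.1176, -0.3529, +0.2353, +0.0588]
  T[1,:] = [+0.2857, +0.0000, +0.0714, -0.3571, -0.0714]
  T[2,:] = [-0.2273, -0.0455, +0.0000, +0.2273, +0.2727]
  T[3,:] = [-0.0526, -0.3158, -0.1579, +0.0000, -0.2632]
  T[4,:] = [+0.0909, -0.2727, -0.1364, +0.2727, +0.0000]
|roots of det(T-λI)|: 0.5060, 0.3901, 0.3901, 0.3818, 0.1338.
ρ(T) = max|λ| = 0.5060; 0.5060 < 1: convergent.

0.5060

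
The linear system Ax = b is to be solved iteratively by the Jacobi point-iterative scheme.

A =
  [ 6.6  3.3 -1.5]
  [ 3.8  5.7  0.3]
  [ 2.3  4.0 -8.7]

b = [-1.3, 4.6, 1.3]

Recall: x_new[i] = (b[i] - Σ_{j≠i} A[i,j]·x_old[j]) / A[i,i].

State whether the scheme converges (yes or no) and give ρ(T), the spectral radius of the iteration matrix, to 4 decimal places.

Split A = D + L + U, D = diag(6.6, 5.7, -8.7).
Jacobi: T = -D⁻¹(L+U), T[0,1] = -(3.3)/(6.6) = -0.5000; T[0,0] = 0.
  T[0,:] = [+0.0000  -0.5000  +0.2273]
  T[1,:] = [-0.6667  +0.0000  -0.0526]
  T[2,:] = [+0.2644  +0.4598  +0.0000]
eigenvalue magnitudes: 0.6794, 0.4916, 0.1878.
ρ(T) = max|λ| = 0.6794; 0.6794 < 1: convergent.

yes, ρ = 0.6794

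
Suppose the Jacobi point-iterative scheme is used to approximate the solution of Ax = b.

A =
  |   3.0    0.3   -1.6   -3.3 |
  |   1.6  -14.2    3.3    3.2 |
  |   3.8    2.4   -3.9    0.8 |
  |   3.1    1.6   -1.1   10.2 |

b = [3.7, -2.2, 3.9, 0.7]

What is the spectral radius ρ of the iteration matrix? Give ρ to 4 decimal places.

A = D + L + U where D = diag(3, -14.2, -3.9, 10.2).
T_J = -D⁻¹(L+U): T[2,1] = -(2.4)/(-3.9) = +0.6154; T[2,2] = 0.
  T[0,:] = [+0.0000 -0.1000 +0.5333 +1.1000]
  T[1,:] = [+0.1127 +0.0000 +0.2324 +0.2254]
  T[2,:] = [+0.9744 +0.6154 +0.0000 +0.2051]
  T[3,:] = [-0.3039 -0.1569 +0.1078 +0.0000]
|roots of det(T-λI)|: 0.6789, 0.3579, 0.2054, 0.2054.
ρ = 0.6789; 0.6789 < 1: convergent.

0.6789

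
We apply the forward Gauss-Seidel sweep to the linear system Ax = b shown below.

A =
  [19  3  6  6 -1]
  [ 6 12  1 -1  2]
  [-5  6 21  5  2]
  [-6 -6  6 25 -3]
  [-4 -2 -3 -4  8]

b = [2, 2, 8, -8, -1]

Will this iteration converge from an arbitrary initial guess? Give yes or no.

A = D + L + U where D = diag(19, 12, 21, 25, 8).
T_GS = -(D+L)⁻¹U: row 0 first, T[0,2] = -(6)/(19) = -0.3158; later rows by forward substitution.
  T[0,:] = [+0.0000 -0.1579 -0.3158 -0.3158 +0.0526]
  T[1,:] = [+0.0000 +0.0789 +0.0746 +0.2412 -0.1930]
  T[2,:] = [+0.0000 -0.0602 -0.0965 -0.3822 -0.0276]
  T[3,:] = [+0.0000 -0.0045 -0.0347 +0.0738 +0.0929]
  T[4,:] = [+0.0000 -0.0840 -0.1928 -0.2040 +0.0142]
|roots of det(T-λI)|: 0.1674, 0.1151, 0.1151, 0.0848, 0.0000.
ρ = 0.1674; 0.1674 < 1: convergent.

yes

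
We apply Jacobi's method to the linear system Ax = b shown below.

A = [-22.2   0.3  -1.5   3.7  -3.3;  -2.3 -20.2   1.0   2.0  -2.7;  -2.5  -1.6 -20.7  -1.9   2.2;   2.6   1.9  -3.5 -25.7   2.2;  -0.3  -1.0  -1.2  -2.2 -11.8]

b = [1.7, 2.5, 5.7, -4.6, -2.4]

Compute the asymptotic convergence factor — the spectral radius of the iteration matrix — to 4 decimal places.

0.2339

Diagonal D = diag(-22.2, -20.2, -20.7, -25.7, -11.8); L, U strict lower/upper.
Jacobi T = -D⁻¹(L+U): T[1,4] = -(-2.7)/(-20.2) = -0.1337; T[1,1] = 0.
  T[0,:] = [+0.0000, +0.0135, -0.0676, +0.1667, -0.1486]
  T[1,:] = [-0.1139, +0.0000, +0.0495, +0.0990, -0.1337]
  T[2,:] = [-0.1208, -0.0773, +0.0000, -0.0918, +0.1063]
  T[3,:] = [+0.1012, +0.0739, -0.1362, +0.0000, +0.0856]
  T[4,:] = [-0.0254, -0.0847, -0.1017, -0.1864, +0.0000]
eigenvalue magnitudes: 0.2339, 0.1804, 0.1558, 0.1558, 0.0611.
ρ(T) = max|λ| = 0.2339; 0.2339 < 1, so it converges for any x₀.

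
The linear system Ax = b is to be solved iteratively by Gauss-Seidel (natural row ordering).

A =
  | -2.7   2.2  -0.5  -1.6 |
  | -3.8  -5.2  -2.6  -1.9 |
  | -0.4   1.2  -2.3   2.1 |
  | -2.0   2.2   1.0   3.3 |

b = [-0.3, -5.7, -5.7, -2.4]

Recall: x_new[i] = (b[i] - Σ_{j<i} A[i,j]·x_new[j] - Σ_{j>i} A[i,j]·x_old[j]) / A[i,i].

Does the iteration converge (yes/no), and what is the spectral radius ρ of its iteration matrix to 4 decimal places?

no, ρ = 1.4351

Diagonal D = diag(-2.7, -5.2, -2.3, 3.3); L, U strict lower/upper.
T_GS = -(D+L)⁻¹U: row 0 first, T[0,2] = -(-0.5)/(-2.7) = -0.1852; later rows by forward substitution.
  T[0,:] = [+0.0000, +0.8148, -0.1852, -0.5926]
  T[1,:] = [+0.0000, -0.5954, -0.3647, +0.0677]
  T[2,:] = [+0.0000, -0.4524, -0.1581, +1.0514]
  T[3,:] = [+0.0000, +1.0279, +0.1788, -0.7229]
moduli |λ_i(T)| = 1.4351, 0.3963, 0.3963, 0.0000.
ρ = 1.4351; 1.4351 > 1: divergent.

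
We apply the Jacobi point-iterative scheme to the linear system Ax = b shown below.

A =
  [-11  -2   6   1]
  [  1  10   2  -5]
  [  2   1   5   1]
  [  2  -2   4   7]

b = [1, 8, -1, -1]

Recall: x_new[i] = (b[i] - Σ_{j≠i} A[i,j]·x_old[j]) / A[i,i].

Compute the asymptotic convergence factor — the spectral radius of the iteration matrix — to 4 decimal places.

Write A = D+L+U with D = diag(-11, 10, 5, 7).
Jacobi T = -D⁻¹(L+U): T[3,0] = -(2)/(7) = -0.2857; T[3,3] = 0.
  T[0,:] = [+0.0000, -0.1818, +0.5455, +0.0909]
  T[1,:] = [-0.1000, +0.0000, -0.2000, +0.5000]
  T[2,:] = [-0.4000, -0.2000, +0.0000, -0.2000]
  T[3,:] = [-0.2857, +0.2857, -0.5714, +0.0000]
|eigenvalues of T|: 0.6168, 0.4695, 0.4695, 0.2292.
ρ(T) = max|λ| = 0.6168; 0.6168 < 1: convergent.

0.6168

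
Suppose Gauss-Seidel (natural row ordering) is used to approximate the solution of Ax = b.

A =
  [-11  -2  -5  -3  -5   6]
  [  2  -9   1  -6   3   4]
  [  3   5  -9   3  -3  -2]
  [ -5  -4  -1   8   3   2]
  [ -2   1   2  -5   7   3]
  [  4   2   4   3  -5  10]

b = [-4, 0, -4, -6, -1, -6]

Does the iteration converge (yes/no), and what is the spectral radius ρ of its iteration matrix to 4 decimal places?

no, ρ = 1.4068

Let D = diag(-11, -9, -9, 8, 7, 10); L, U the strict triangles.
Gauss-Seidel: T = -(D+L)⁻¹U, row 0 first, T[0,5] = -(6)/(-11) = +0.5455; later rows by forward substitution.
  T[0,:] = [+0.0000  -0.1818  -0.4545  -0.2727  -0.4545  +0.5455]
  T[1,:] = [+0.0000  -0.0404  +0.0101  -0.7273  +0.2323  +0.5657]
  T[2,:] = [+0.0000  -0.0831  -0.1459  -0.1616  -0.3558  +0.2738]
  T[3,:] = [+0.0000  -0.1442  -0.2973  -0.5543  -0.5874  +0.4080]
  T[4,:] = [+0.0000  -0.1255  -0.3020  -0.3238  -0.4810  -0.1404]
  T[5,:] = [+0.0000  +0.0946  +0.1764  +0.3236  +0.2134  -0.6334]
|λ(T)| sorted: 1.4068, 0.4934, 0.0925, 0.0925, 0.0730, 0.0000.
ρ(T) = max|λ| = 1.4068; 1.4068 > 1, so it fails to converge.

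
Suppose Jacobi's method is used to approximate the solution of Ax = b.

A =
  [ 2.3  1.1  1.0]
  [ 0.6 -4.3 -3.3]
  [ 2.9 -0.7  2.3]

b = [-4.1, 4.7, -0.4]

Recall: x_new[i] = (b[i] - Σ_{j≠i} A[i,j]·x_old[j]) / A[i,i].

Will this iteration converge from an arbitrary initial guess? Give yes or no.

A = D + L + U where D = diag(2.3, -4.3, 2.3).
T_J = -D⁻¹(L+U): T[1,2] = -(-3.3)/(-4.3) = -0.7674; T[1,1] = 0.
  T[0,:] = [+0.0000, -0.4783, -0.4348]
  T[1,:] = [+0.1395, +0.0000, -0.7674]
  T[2,:] = [-1.2609, +0.3043, +0.0000]
|λ(T)| sorted: 0.8885, 0.7359, 0.7359.
ρ = 0.8885; 0.8885 < 1: convergent.

yes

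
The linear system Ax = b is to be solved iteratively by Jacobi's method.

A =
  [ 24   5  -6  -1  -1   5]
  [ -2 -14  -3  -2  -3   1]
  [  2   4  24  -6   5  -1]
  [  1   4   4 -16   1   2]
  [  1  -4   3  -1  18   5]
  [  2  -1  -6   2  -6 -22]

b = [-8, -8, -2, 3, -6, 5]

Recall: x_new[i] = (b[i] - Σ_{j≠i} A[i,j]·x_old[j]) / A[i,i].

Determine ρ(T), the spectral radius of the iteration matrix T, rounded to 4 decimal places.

0.5131

Split A = D + L + U, D = diag(24, -14, 24, -16, 18, -22).
T_J = -D⁻¹(L+U): T[2,0] = -(2)/(24) = -0.0833; T[2,2] = 0.
  T[0,:] = [+0.0000, -0.2083, +0.2500, +0.0417, +0.0417, -0.2083]
  T[1,:] = [-0.1429, +0.0000, -0.2143, -0.1429, -0.2143, +0.0714]
  T[2,:] = [-0.0833, -0.1667, +0.0000, +0.2500, -0.2083, +0.0417]
  T[3,:] = [+0.0625, +0.2500, +0.2500, +0.0000, +0.0625, +0.1250]
  T[4,:] = [-0.0556, +0.2222, -0.1667, +0.0556, +0.0000, -0.2778]
  T[5,:] = [+0.0909, -0.0455, -0.2727, +0.0909, -0.2727, +0.0000]
|eigenvalues of T|: 0.5131, 0.3567, 0.3252, 0.3252, 0.2201, 0.2201.
ρ = 0.5131; 0.5131 < 1 ⇒ converges.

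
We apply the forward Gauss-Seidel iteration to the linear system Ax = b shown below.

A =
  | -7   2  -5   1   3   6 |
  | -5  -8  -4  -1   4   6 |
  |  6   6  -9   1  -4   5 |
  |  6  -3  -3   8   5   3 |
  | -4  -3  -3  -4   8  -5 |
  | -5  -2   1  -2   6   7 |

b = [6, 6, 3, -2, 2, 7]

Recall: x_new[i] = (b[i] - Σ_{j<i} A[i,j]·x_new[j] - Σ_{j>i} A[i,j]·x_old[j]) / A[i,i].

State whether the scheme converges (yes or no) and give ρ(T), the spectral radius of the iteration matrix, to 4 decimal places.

no, ρ = 1.2655

A = D + L + U where D = diag(-7, -8, -9, 8, 8, 7).
T_GS = -(D+L)⁻¹U: row 0 first, T[0,3] = -(1)/(-7) = +0.1429; later rows by forward substitution.
  T[0,:] = [+0.0000 +0.2857 -0.7143 +0.1429 +0.4286 +0.8571]
  T[1,:] = [+0.0000 -0.1786 -0.0536 -0.2143 +0.2321 +0.2143]
  T[2,:] = [+0.0000 +0.0714 -0.5119 +0.0635 -0.0040 +1.2698]
  T[3,:] = [+0.0000 -0.2545 +0.3237 -0.1637 -0.8609 -0.4613]
  T[4,:] = [+0.0000 -0.0246 -0.4074 -0.0670 -0.1306 +1.3795]
  T[5,:] = [+0.0000 +0.0912 -0.0107 +0.0424 +0.2390 -0.8221]
eigenvalue magnitudes: 1.2655, 0.3850, 0.3850, 0.2640, 0.0894, 0.0000.
ρ(T) = max|λ| = 1.2655; 1.2655 > 1: divergent.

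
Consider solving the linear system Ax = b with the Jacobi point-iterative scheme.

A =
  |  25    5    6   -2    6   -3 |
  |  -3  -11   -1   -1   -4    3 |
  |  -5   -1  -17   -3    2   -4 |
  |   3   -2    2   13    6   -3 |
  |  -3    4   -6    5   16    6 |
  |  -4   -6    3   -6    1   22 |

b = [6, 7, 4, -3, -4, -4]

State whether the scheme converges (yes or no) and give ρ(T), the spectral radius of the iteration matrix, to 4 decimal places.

Let D = diag(25, -11, -17, 13, 16, 22); L, U the strict triangles.
Jacobi: T = -D⁻¹(L+U), T[4,1] = -(4)/(16) = -0.2500; T[4,4] = 0.
  T[0,:] = [+0.0000 -0.2000 -0.2400 +0.0800 -0.2400 +0.1200]
  T[1,:] = [-0.2727 +0.0000 -0.0909 -0.0909 -0.3636 +0.2727]
  T[2,:] = [-0.2941 -0.0588 +0.0000 -0.1765 +0.1176 -0.2353]
  T[3,:] = [-0.2308 +0.1538 -0.1538 +0.0000 -0.4615 +0.2308]
  T[4,:] = [+0.1875 -0.2500 +0.3750 -0.3125 +0.0000 -0.3750]
  T[5,:] = [+0.1818 +0.2727 -0.1364 +0.2727 -0.0455 +0.0000]
moduli |λ_i(T)| = 0.8323, 0.4567, 0.4567, 0.2676, 0.2412, 0.0042.
ρ(T) = max|λ| = 0.8323; 0.8323 < 1, so it converges for any x₀.

yes, ρ = 0.8323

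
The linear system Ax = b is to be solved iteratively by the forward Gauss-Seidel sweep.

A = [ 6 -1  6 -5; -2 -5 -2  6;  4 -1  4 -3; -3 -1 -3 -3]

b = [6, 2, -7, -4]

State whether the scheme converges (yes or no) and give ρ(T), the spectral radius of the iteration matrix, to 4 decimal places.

Split A = D + L + U, D = diag(6, -5, 4, -3).
T_GS = -(D+L)⁻¹U: row 0 first, T[0,3] = -(-5)/(6) = +0.8333; later rows by forward substitution.
  T[0,:] = [+0.0000, +0.1667, -1.0000, +0.8333]
  T[1,:] = [+0.0000, -0.0667, +0.0000, +0.8667]
  T[2,:] = [+0.0000, -0.1833, +1.0000, +0.1333]
  T[3,:] = [+0.0000, +0.0389, +0.0000, -1.2556]
|λ(T)| sorted: 1.2833, 1.0000, 0.0390, 0.0000.
ρ = 1.2833; 1.2833 > 1, so it fails to converge.

no, ρ = 1.2833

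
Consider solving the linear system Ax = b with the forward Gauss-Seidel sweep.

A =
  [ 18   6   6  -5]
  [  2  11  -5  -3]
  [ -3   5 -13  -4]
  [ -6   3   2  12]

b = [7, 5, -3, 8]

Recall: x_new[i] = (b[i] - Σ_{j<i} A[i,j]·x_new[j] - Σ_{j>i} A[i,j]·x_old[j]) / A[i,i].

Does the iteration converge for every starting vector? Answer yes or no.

Diagonal D = diag(18, 11, -13, 12); L, U strict lower/upper.
GS T = -(D+L)⁻¹U: row 0 first, T[0,2] = -(6)/(18) = -0.3333; later rows by forward substitution.
  T[0,:] = [+0.0000  -0.3333  -0.3333  +0.2778]
  T[1,:] = [+0.0000  +0.0606  +0.5152  +0.2222]
  T[2,:] = [+0.0000  +0.1002  +0.2751  -0.2863]
  T[3,:] = [+0.0000  -0.1985  -0.3413  +0.1311]
|λ(T)| sorted: 0.6043, 0.1964, 0.1964, 0.0000.
spectral radius ρ = 0.6043; 0.6043 < 1 ⇒ converges.

yes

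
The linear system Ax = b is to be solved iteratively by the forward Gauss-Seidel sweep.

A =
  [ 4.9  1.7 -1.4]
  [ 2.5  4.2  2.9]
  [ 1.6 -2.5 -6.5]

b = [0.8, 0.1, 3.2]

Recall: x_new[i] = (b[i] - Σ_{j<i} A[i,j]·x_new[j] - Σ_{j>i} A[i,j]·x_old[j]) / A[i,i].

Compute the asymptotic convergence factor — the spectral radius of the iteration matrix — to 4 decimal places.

A = D + L + U where D = diag(4.9, 4.2, -6.5).
GS T = -(D+L)⁻¹U: row 0 first, T[0,1] = -(1.7)/(4.9) = -0.3469; later rows by forward substitution.
  T[0,:] = [+0.0000  -0.3469  +0.2857]
  T[1,:] = [+0.0000  +0.2065  -0.8605]
  T[2,:] = [+0.0000  -0.1648  +0.4013]
|roots of det(T-λI)|: 0.6929, 0.0851, 0.0000.
spectral radius ρ = 0.6929; 0.6929 < 1 ⇒ converges.

0.6929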